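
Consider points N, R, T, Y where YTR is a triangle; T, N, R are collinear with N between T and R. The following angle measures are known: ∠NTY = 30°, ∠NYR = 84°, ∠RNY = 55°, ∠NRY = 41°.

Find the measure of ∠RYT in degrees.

1. ∠RTY = 30°  [N on ray TR]
2. ∠TRY = 41°  [N on ray RT]
3. ∠RYT = 109°  [△YTR]

∠RYT = 109°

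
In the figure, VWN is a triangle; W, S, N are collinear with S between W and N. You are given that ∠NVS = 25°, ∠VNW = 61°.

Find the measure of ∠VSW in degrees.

1. ∠SNV = 61°  [S on ray NW]
2. ∠NSV = 94°  [△VSN]
3. ∠VSW = 86°  [linear pair at S on WN]

∠VSW = 86°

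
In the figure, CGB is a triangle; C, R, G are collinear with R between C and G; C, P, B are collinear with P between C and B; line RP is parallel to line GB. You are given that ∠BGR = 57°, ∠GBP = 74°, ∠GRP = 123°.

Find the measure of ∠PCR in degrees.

1. ∠CBG = 74°  [P on ray BC]
2. ∠CRP = 57°  [linear pair at R on CG]
3. ∠CPR = 74°  [RP∥GB, corresponding at P]
4. ∠PCR = 49°  [△CRP]

∠PCR = 49°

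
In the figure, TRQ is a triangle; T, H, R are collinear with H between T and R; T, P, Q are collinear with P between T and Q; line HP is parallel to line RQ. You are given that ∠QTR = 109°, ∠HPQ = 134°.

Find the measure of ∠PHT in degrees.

∠PHT = 25°

1. ∠HTP = 109°  [H on TR, P on TQ]
2. ∠HPT = 46°  [linear pair at P on TQ]
3. ∠PHT = 25°  [△THP]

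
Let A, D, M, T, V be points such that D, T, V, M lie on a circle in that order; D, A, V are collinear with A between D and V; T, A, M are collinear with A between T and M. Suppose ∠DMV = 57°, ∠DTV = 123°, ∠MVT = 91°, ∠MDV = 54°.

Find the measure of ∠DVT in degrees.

∠DVT = 22°

1. ∠DVM = 69°  [△DVM]
2. ∠MDT = 89°  [cyclic DTVM, opposite ∠D+∠V]
3. ∠DTM = 69°  [same arc DM]
4. ∠DMT = 22°  [△DTM]
5. ∠DVT = 22°  [same arc DT]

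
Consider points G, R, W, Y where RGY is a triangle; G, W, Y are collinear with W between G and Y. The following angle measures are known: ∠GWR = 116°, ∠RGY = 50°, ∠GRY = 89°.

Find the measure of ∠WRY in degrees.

1. ∠RWY = 64°  [linear pair at W on GY]
2. ∠GYR = 41°  [△RGY]
3. ∠RYW = 41°  [W on ray YG]
4. ∠WRY = 75°  [△RWY]

∠WRY = 75°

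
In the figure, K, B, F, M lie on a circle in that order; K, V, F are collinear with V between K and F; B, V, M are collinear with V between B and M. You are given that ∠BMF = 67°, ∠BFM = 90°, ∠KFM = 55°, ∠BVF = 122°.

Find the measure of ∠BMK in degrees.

1. ∠BKM = 90°  [cyclic KBFM, opposite ∠K+∠F]
2. ∠KBM = 55°  [same arc KM]
3. ∠BMK = 35°  [△KBM]

∠BMK = 35°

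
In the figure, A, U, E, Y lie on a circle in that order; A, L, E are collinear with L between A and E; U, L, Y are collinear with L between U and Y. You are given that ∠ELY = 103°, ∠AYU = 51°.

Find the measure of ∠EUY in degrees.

∠EUY = 52°

1. ∠ALU = 103°  [vertical angles at L]
2. ∠AEU = 51°  [same arc AU]
3. ∠ELU = 77°  [linear pair at L on AE]
4. ∠EUY = 52°  [△ULE]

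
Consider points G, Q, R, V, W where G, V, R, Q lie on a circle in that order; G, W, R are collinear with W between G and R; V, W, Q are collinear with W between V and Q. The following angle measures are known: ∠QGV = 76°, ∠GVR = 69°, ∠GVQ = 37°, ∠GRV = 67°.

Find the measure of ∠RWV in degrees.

∠RWV = 81°

1. ∠RGV = 44°  [△GVR]
2. ∠GWV = 99°  [△GWV]
3. ∠RWV = 81°  [linear pair at W on GR]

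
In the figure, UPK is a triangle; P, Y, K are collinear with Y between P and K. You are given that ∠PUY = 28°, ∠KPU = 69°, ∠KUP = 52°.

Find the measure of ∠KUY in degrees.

∠KUY = 24°

1. ∠PKU = 59°  [△UPK]
2. ∠UPY = 69°  [Y on ray PK]
3. ∠UKY = 59°  [Y on ray KP]
4. ∠PYU = 83°  [△UPY]
5. ∠KYU = 97°  [linear pair at Y on PK]
6. ∠KUY = 24°  [△UYK]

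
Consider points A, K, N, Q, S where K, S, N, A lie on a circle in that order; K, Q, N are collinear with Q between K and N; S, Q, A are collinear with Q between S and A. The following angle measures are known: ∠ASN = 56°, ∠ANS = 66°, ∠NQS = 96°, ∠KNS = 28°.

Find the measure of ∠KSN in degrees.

1. ∠NAS = 58°  [△SNA]
2. ∠NKS = 58°  [same arc SN]
3. ∠KSN = 94°  [△KSN]

∠KSN = 94°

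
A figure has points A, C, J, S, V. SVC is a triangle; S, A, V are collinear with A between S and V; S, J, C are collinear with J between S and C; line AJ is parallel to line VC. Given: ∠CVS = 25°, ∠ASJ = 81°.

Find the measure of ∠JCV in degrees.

∠JCV = 74°

1. ∠JAS = 25°  [AJ∥VC, corresponding at A]
2. ∠AJS = 74°  [△SAJ]
3. ∠AJC = 106°  [linear pair at J on SC]
4. ∠JCV = 74°  [AJ∥VC, co-interior at C–J]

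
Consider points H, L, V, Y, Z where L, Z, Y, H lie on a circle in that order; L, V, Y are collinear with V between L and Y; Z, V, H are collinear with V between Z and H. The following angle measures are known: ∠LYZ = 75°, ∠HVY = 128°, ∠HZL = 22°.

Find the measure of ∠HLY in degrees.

∠HLY = 53°

1. ∠LHZ = 75°  [same arc LZ]
2. ∠HVL = 52°  [linear pair at V on LY]
3. ∠HLY = 53°  [△LVH]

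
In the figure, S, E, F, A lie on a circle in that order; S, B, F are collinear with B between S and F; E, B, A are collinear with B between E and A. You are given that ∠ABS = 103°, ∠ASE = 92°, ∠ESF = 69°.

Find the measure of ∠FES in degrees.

1. ∠EBF = 103°  [vertical angles at B]
2. ∠AFE = 88°  [cyclic SEFA, opposite ∠S+∠F]
3. ∠EAF = 69°  [same arc EF]
4. ∠AEF = 23°  [△EFA]
5. ∠EFS = 54°  [△EBF]
6. ∠FES = 57°  [△SEF]

∠FES = 57°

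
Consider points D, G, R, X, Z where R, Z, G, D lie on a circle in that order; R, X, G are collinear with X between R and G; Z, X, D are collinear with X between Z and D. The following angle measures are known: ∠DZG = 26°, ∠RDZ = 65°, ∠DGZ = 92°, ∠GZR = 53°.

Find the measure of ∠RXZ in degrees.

∠RXZ = 91°

1. ∠RGZ = 65°  [same arc RZ]
2. ∠DRZ = 88°  [cyclic RZGD, opposite ∠R+∠G]
3. ∠GRZ = 62°  [△RZG]
4. ∠DZR = 27°  [△RZD]
5. ∠RXZ = 91°  [△RXZ]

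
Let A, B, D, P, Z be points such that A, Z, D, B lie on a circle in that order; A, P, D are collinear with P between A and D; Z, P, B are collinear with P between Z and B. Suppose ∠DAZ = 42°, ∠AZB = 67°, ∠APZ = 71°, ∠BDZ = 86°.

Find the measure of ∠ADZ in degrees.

1. ∠DBZ = 42°  [same arc ZD]
2. ∠DPZ = 109°  [linear pair at P on AD]
3. ∠BZD = 52°  [△ZDB]
4. ∠ADZ = 19°  [△ZPD]

∠ADZ = 19°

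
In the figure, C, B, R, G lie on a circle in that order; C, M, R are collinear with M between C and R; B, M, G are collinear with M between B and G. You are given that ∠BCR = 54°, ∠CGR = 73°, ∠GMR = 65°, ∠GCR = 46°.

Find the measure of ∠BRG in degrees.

∠BRG = 80°

1. ∠BGR = 54°  [same arc BR]
2. ∠GBR = 46°  [same arc RG]
3. ∠BRG = 80°  [△BRG]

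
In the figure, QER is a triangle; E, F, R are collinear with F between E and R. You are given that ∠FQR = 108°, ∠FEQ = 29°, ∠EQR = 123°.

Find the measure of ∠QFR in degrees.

∠QFR = 44°

1. ∠QER = 29°  [F on ray ER]
2. ∠ERQ = 28°  [△QER]
3. ∠FRQ = 28°  [F on ray RE]
4. ∠QFR = 44°  [△QFR]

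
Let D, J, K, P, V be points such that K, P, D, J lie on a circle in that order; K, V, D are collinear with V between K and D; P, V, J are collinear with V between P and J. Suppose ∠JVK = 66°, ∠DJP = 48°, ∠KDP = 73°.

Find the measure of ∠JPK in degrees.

∠JPK = 18°

1. ∠DVP = 66°  [vertical angles at V]
2. ∠DKP = 48°  [same arc PD]
3. ∠KVP = 114°  [linear pair at V on KD]
4. ∠JPK = 18°  [△KVP]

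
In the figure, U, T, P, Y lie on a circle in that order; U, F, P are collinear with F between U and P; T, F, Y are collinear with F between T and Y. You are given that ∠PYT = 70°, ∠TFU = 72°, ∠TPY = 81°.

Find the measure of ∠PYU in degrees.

∠PYU = 113°

1. ∠PTY = 29°  [△TPY]
2. ∠PFY = 72°  [vertical angles at F]
3. ∠PUY = 29°  [same arc PY]
4. ∠UPY = 38°  [△PFY]
5. ∠PYU = 113°  [△UPY]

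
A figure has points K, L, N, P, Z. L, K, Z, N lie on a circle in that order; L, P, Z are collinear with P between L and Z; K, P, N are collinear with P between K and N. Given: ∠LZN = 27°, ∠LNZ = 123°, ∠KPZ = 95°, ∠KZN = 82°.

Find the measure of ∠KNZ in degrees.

1. ∠LKN = 27°  [same arc LN]
2. ∠KPL = 85°  [linear pair at P on LZ]
3. ∠KLZ = 68°  [△LPK]
4. ∠KNZ = 68°  [same arc KZ]

∠KNZ = 68°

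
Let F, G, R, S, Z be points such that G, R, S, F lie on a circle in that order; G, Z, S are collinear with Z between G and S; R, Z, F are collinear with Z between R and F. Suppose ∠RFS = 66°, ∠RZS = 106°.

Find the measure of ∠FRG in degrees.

∠FRG = 40°

1. ∠RGS = 66°  [same arc RS]
2. ∠GZR = 74°  [linear pair at Z on GS]
3. ∠FRG = 40°  [△GZR]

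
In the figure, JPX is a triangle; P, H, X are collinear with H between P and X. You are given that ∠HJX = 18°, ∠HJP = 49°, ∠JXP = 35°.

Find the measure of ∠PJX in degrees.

1. ∠HXJ = 35°  [H on ray XP]
2. ∠JHX = 127°  [△JHX]
3. ∠JHP = 53°  [linear pair at H on PX]
4. ∠HPJ = 78°  [△JPH]
5. ∠JPX = 78°  [H on ray PX]
6. ∠PJX = 67°  [△JPX]

∠PJX = 67°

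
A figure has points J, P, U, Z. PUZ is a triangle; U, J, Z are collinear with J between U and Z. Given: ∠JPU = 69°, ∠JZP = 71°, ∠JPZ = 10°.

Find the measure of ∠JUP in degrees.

1. ∠PJZ = 99°  [△PJZ]
2. ∠PJU = 81°  [linear pair at J on UZ]
3. ∠JUP = 30°  [△PUJ]

∠JUP = 30°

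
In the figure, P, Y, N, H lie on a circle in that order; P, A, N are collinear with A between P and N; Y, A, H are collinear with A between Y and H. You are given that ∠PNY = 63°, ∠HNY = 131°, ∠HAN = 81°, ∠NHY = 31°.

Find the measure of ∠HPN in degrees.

1. ∠PHY = 63°  [same arc PY]
2. ∠HAP = 99°  [linear pair at A on PN]
3. ∠HPN = 18°  [△PAH]

∠HPN = 18°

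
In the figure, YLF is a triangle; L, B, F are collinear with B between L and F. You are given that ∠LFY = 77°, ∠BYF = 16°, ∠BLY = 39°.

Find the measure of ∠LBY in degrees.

∠LBY = 93°

1. ∠BFY = 77°  [B on ray FL]
2. ∠FBY = 87°  [△YBF]
3. ∠LBY = 93°  [linear pair at B on LF]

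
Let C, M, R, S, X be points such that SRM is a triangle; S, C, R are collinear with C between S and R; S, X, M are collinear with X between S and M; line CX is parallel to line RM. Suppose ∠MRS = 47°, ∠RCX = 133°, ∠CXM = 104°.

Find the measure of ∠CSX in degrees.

1. ∠SCX = 47°  [CX∥RM, corresponding at C]
2. ∠CXS = 76°  [linear pair at X on SM]
3. ∠CSX = 57°  [△SCX]

∠CSX = 57°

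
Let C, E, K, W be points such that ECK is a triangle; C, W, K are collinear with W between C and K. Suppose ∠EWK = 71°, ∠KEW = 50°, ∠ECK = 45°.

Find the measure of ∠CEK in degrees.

1. ∠EKW = 59°  [△EWK]
2. ∠CKE = 59°  [W on ray KC]
3. ∠CEK = 76°  [△ECK]

∠CEK = 76°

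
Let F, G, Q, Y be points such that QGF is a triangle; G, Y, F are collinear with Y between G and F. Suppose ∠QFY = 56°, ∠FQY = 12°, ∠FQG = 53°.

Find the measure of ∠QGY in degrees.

∠QGY = 71°

1. ∠GFQ = 56°  [Y on ray FG]
2. ∠FGQ = 71°  [△QGF]
3. ∠QGY = 71°  [Y on ray GF]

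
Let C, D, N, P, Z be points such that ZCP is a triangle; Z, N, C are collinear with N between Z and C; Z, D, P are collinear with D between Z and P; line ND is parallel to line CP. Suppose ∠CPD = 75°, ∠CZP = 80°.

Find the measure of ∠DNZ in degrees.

∠DNZ = 25°

1. ∠CPZ = 75°  [D on ray PZ]
2. ∠PCZ = 25°  [△ZCP]
3. ∠DNZ = 25°  [ND∥CP, corresponding at N]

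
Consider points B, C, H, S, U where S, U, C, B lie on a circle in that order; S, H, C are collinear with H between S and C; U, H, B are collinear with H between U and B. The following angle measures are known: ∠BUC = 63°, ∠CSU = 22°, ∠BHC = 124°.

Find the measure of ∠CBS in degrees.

∠CBS = 83°

1. ∠BSC = 63°  [same arc CB]
2. ∠CBU = 22°  [same arc UC]
3. ∠BCS = 34°  [△CHB]
4. ∠CBS = 83°  [△SCB]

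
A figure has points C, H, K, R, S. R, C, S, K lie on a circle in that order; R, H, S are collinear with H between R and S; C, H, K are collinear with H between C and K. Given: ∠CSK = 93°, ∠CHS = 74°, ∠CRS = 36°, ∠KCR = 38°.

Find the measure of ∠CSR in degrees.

1. ∠CRK = 87°  [cyclic RCSK, opposite ∠R+∠S]
2. ∠CKR = 55°  [△RCK]
3. ∠CSR = 55°  [same arc RC]

∠CSR = 55°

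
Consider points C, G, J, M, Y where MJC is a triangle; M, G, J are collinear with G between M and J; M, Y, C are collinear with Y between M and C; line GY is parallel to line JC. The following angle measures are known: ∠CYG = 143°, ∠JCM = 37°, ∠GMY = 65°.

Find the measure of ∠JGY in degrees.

∠JGY = 102°

1. ∠GYM = 37°  [linear pair at Y on MC]
2. ∠MGY = 78°  [△MGY]
3. ∠JGY = 102°  [linear pair at G on MJ]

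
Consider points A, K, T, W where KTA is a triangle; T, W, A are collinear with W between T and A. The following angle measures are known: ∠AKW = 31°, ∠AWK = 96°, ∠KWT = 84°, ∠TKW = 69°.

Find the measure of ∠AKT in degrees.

1. ∠KAW = 53°  [△KWA]
2. ∠KTW = 27°  [△KTW]
3. ∠KAT = 53°  [W on ray AT]
4. ∠ATK = 27°  [W on ray TA]
5. ∠AKT = 100°  [△KTA]

∠AKT = 100°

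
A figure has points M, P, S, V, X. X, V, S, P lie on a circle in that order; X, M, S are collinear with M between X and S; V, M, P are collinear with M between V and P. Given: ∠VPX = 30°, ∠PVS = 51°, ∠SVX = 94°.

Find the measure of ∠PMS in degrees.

1. ∠VSX = 30°  [same arc XV]
2. ∠PXS = 51°  [same arc SP]
3. ∠SPX = 86°  [cyclic XVSP, opposite ∠V+∠P]
4. ∠SXV = 56°  [△XVS]
5. ∠PSX = 43°  [△XSP]
6. ∠SPV = 56°  [same arc VS]
7. ∠PMS = 81°  [△SMP]

∠PMS = 81°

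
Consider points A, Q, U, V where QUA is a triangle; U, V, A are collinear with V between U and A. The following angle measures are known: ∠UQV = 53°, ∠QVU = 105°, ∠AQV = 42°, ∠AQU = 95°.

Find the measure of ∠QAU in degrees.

1. ∠AVQ = 75°  [linear pair at V on UA]
2. ∠QAV = 63°  [△QVA]
3. ∠QAU = 63°  [V on ray AU]

∠QAU = 63°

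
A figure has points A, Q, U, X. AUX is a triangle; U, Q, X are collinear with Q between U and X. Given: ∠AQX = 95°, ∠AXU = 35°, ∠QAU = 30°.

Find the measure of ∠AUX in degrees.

∠AUX = 65°

1. ∠AQU = 85°  [linear pair at Q on UX]
2. ∠AUQ = 65°  [△AUQ]
3. ∠AUX = 65°  [Q on ray UX]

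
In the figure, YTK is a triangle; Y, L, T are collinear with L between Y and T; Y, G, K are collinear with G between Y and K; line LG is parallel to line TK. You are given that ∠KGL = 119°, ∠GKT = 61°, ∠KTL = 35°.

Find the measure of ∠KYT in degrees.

∠KYT = 84°

1. ∠TKY = 61°  [G on ray KY]
2. ∠KTY = 35°  [L on ray TY]
3. ∠KYT = 84°  [△YTK]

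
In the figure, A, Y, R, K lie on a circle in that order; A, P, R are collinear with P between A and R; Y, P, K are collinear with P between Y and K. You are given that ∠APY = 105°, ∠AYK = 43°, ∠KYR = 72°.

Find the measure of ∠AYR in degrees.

1. ∠RPY = 75°  [linear pair at P on AR]
2. ∠RAY = 32°  [△APY]
3. ∠ARY = 33°  [△YPR]
4. ∠AYR = 115°  [△AYR]

∠AYR = 115°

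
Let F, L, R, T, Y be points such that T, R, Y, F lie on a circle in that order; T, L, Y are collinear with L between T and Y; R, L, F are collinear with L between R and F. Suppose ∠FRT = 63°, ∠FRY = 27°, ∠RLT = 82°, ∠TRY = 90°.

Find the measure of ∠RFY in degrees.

1. ∠FYT = 63°  [same arc TF]
2. ∠FLY = 82°  [vertical angles at L]
3. ∠RFY = 35°  [△YLF]

∠RFY = 35°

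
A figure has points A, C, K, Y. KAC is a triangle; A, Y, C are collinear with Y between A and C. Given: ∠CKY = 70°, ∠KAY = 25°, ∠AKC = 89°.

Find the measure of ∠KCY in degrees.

1. ∠CAK = 25°  [Y on ray AC]
2. ∠ACK = 66°  [△KAC]
3. ∠KCY = 66°  [Y on ray CA]

∠KCY = 66°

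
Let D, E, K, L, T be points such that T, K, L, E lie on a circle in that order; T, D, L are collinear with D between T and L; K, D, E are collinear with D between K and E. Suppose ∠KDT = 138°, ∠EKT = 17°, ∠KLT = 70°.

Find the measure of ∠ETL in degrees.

∠ETL = 68°

1. ∠EDL = 138°  [vertical angles at D]
2. ∠KET = 70°  [same arc TK]
3. ∠EDT = 42°  [linear pair at D on TL]
4. ∠ETL = 68°  [△TDE]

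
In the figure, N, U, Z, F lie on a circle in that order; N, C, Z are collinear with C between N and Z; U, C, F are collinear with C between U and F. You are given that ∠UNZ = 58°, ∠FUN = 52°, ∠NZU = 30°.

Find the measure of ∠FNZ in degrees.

1. ∠NUZ = 92°  [△NUZ]
2. ∠FZN = 52°  [same arc NF]
3. ∠NFZ = 88°  [cyclic NUZF, opposite ∠U+∠F]
4. ∠FNZ = 40°  [△NZF]

∠FNZ = 40°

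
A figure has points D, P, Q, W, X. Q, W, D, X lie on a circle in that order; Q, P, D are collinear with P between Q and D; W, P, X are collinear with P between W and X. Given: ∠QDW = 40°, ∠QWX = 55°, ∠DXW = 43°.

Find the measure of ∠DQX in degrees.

∠DQX = 42°

1. ∠QXW = 40°  [same arc QW]
2. ∠QDX = 55°  [same arc QX]
3. ∠DPX = 82°  [△DPX]
4. ∠QPX = 98°  [linear pair at P on QD]
5. ∠DQX = 42°  [△QPX]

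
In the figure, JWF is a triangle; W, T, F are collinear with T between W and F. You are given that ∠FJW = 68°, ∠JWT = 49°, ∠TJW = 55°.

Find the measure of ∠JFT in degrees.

∠JFT = 63°

1. ∠FWJ = 49°  [T on ray WF]
2. ∠JFW = 63°  [△JWF]
3. ∠JFT = 63°  [T on ray FW]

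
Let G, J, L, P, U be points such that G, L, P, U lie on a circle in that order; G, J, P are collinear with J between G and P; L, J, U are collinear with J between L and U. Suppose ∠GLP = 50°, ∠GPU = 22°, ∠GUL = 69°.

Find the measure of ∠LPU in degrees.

∠LPU = 91°

1. ∠GLU = 22°  [same arc GU]
2. ∠LGU = 89°  [△GLU]
3. ∠LPU = 91°  [cyclic GLPU, opposite ∠G+∠P]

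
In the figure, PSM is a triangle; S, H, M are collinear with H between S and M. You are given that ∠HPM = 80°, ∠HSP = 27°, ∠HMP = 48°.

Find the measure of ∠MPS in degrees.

1. ∠MSP = 27°  [H on ray SM]
2. ∠PMS = 48°  [H on ray MS]
3. ∠MPS = 105°  [△PSM]

∠MPS = 105°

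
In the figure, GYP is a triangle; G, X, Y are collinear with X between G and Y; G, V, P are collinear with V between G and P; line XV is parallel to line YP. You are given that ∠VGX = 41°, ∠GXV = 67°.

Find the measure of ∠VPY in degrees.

∠VPY = 72°

1. ∠GVX = 72°  [△GXV]
2. ∠PVX = 108°  [linear pair at V on GP]
3. ∠VPY = 72°  [XV∥YP, co-interior at P–V]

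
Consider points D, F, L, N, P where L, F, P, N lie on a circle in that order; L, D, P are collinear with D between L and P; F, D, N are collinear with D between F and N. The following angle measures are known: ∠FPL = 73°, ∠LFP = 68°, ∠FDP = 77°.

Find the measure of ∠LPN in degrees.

1. ∠FNL = 73°  [same arc LF]
2. ∠LNP = 112°  [cyclic LFPN, opposite ∠F+∠N]
3. ∠LDN = 77°  [vertical angles at D]
4. ∠NLP = 30°  [△LDN]
5. ∠LPN = 38°  [△LPN]

∠LPN = 38°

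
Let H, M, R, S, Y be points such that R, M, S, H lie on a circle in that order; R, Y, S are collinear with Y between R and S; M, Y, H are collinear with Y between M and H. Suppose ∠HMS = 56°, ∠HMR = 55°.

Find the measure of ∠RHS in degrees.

∠RHS = 69°

1. ∠HRS = 56°  [same arc SH]
2. ∠HSR = 55°  [same arc RH]
3. ∠RHS = 69°  [△RSH]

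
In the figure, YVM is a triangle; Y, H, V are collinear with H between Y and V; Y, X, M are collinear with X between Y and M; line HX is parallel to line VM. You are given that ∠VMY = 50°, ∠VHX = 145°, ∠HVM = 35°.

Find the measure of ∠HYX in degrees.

∠HYX = 95°

1. ∠HXY = 50°  [HX∥VM, corresponding at X]
2. ∠XHY = 35°  [linear pair at H on YV]
3. ∠HYX = 95°  [△YHX]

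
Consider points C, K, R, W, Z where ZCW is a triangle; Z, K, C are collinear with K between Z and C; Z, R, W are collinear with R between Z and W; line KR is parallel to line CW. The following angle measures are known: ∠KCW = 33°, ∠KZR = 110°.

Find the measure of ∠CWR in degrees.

1. ∠WCZ = 33°  [K on ray CZ]
2. ∠CZW = 110°  [K on ZC, R on ZW]
3. ∠CWZ = 37°  [△ZCW]
4. ∠CWR = 37°  [R on ray WZ]

∠CWR = 37°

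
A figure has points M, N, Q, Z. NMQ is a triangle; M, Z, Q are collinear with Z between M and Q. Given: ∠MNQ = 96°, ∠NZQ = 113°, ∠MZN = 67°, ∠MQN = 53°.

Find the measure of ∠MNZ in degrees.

∠MNZ = 82°

1. ∠NMQ = 31°  [△NMQ]
2. ∠NMZ = 31°  [Z on ray MQ]
3. ∠MNZ = 82°  [△NMZ]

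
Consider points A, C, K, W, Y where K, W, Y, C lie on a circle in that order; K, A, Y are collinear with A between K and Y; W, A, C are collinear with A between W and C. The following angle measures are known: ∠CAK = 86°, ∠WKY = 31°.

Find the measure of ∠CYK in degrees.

∠CYK = 55°

1. ∠CAY = 94°  [linear pair at A on KY]
2. ∠WCY = 31°  [same arc WY]
3. ∠CYK = 55°  [△YAC]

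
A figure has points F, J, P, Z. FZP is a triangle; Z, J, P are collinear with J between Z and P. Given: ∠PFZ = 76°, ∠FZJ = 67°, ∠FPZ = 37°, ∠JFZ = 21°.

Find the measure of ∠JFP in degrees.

∠JFP = 55°

1. ∠FJZ = 92°  [△FZJ]
2. ∠FPJ = 37°  [J on ray PZ]
3. ∠FJP = 88°  [linear pair at J on ZP]
4. ∠JFP = 55°  [△FJP]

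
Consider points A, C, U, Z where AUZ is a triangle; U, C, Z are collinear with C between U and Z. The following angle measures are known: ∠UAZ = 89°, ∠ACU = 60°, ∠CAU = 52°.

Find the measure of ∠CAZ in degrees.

∠CAZ = 37°

1. ∠AUC = 68°  [△AUC]
2. ∠ACZ = 120°  [linear pair at C on UZ]
3. ∠AUZ = 68°  [C on ray UZ]
4. ∠AZU = 23°  [△AUZ]
5. ∠AZC = 23°  [C on ray ZU]
6. ∠CAZ = 37°  [△ACZ]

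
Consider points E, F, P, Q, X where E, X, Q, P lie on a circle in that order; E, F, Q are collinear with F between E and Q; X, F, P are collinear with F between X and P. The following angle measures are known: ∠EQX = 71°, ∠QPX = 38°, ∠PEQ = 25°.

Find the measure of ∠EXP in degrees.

1. ∠EPX = 71°  [same arc EX]
2. ∠PXQ = 25°  [same arc QP]
3. ∠PQX = 117°  [△XQP]
4. ∠PEX = 63°  [cyclic EXQP, opposite ∠E+∠Q]
5. ∠EXP = 46°  [△EXP]

∠EXP = 46°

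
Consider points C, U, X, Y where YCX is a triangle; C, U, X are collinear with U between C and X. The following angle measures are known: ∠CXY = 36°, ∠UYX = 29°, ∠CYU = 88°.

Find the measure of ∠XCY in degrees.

∠XCY = 27°

1. ∠UXY = 36°  [U on ray XC]
2. ∠XUY = 115°  [△YUX]
3. ∠CUY = 65°  [linear pair at U on CX]
4. ∠UCY = 27°  [△YCU]
5. ∠XCY = 27°  [U on ray CX]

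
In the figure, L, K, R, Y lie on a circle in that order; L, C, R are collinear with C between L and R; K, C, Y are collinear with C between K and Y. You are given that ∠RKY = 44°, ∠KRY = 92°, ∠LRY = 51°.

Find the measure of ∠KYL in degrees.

1. ∠KLY = 88°  [cyclic LKRY, opposite ∠L+∠R]
2. ∠LKY = 51°  [same arc LY]
3. ∠KYL = 41°  [△LKY]

∠KYL = 41°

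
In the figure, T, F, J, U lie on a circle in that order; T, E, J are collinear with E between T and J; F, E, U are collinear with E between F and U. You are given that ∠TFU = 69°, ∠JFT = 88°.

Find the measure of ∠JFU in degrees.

∠JFU = 19°

1. ∠TJU = 69°  [same arc TU]
2. ∠JUT = 92°  [cyclic TFJU, opposite ∠F+∠U]
3. ∠JTU = 19°  [△TJU]
4. ∠JFU = 19°  [same arc JU]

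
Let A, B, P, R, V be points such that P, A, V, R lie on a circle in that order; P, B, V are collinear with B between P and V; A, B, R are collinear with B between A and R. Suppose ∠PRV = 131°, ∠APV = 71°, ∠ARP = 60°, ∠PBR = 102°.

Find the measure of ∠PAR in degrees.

1. ∠ARV = 71°  [same arc AV]
2. ∠RBV = 78°  [linear pair at B on PV]
3. ∠PVR = 31°  [△VBR]
4. ∠PAR = 31°  [same arc PR]

∠PAR = 31°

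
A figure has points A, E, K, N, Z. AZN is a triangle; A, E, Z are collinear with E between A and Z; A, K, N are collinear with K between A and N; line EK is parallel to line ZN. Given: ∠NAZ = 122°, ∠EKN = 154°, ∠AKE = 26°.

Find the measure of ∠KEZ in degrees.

∠KEZ = 148°

1. ∠EAK = 122°  [E on AZ, K on AN]
2. ∠AEK = 32°  [△AEK]
3. ∠KEZ = 148°  [linear pair at E on AZ]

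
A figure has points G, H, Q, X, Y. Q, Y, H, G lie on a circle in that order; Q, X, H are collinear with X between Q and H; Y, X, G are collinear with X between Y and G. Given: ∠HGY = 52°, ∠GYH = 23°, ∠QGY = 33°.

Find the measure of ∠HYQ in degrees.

∠HYQ = 95°

1. ∠HQY = 52°  [same arc YH]
2. ∠QHY = 33°  [same arc QY]
3. ∠HYQ = 95°  [△QYH]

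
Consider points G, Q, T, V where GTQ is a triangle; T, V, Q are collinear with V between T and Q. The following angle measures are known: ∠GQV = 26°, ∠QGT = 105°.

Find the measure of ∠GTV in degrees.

∠GTV = 49°

1. ∠GQT = 26°  [V on ray QT]
2. ∠GTQ = 49°  [△GTQ]
3. ∠GTV = 49°  [V on ray TQ]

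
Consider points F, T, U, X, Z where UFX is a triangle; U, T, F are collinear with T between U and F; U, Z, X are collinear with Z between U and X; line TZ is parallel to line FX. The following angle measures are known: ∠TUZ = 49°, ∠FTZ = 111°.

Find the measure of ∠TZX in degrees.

∠TZX = 118°

1. ∠UTZ = 69°  [linear pair at T on UF]
2. ∠TZU = 62°  [△UTZ]
3. ∠TZX = 118°  [linear pair at Z on UX]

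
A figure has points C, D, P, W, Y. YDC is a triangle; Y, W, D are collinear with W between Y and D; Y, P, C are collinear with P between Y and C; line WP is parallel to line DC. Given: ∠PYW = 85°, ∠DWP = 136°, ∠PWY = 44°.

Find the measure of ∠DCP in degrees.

∠DCP = 51°

1. ∠WPY = 51°  [△YWP]
2. ∠CPW = 129°  [linear pair at P on YC]
3. ∠DCP = 51°  [WP∥DC, co-interior at C–P]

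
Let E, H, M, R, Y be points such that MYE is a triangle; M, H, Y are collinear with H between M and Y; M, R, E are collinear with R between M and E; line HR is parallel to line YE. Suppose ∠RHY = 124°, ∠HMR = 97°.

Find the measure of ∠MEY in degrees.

∠MEY = 27°

1. ∠MHR = 56°  [linear pair at H on MY]
2. ∠HRM = 27°  [△MHR]
3. ∠MEY = 27°  [HR∥YE, corresponding at R]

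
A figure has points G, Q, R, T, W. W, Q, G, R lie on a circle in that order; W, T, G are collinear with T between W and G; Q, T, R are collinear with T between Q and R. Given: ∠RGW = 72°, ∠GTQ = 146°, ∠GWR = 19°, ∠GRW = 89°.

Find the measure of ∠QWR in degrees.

1. ∠RQW = 72°  [same arc WR]
2. ∠RTW = 146°  [vertical angles at T]
3. ∠QRW = 15°  [△WTR]
4. ∠QWR = 93°  [△WQR]

∠QWR = 93°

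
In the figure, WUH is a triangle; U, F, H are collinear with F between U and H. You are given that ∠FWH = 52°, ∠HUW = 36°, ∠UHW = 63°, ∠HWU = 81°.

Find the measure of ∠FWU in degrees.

∠FWU = 29°

1. ∠FUW = 36°  [F on ray UH]
2. ∠FHW = 63°  [F on ray HU]
3. ∠HFW = 65°  [△WFH]
4. ∠UFW = 115°  [linear pair at F on UH]
5. ∠FWU = 29°  [△WUF]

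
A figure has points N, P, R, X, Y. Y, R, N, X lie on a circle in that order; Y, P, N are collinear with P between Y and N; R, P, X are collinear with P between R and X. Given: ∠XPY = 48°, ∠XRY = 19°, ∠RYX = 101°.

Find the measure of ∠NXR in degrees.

1. ∠NPX = 132°  [linear pair at P on YN]
2. ∠XNY = 19°  [same arc YX]
3. ∠NXR = 29°  [△NPX]

∠NXR = 29°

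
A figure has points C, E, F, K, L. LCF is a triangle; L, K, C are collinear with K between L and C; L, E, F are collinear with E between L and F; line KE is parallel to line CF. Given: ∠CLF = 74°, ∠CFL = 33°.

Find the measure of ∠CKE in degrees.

1. ∠FCL = 73°  [△LCF]
2. ∠EKL = 73°  [KE∥CF, corresponding at K]
3. ∠CKE = 107°  [linear pair at K on LC]

∠CKE = 107°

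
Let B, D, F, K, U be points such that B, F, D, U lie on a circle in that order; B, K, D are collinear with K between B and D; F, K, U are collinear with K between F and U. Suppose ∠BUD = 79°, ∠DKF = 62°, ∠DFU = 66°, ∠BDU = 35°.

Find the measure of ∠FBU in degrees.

∠FBU = 93°

1. ∠DBU = 66°  [△BDU]
2. ∠BKU = 62°  [vertical angles at K]
3. ∠BFU = 35°  [same arc BU]
4. ∠BUF = 52°  [△BKU]
5. ∠FBU = 93°  [△BFU]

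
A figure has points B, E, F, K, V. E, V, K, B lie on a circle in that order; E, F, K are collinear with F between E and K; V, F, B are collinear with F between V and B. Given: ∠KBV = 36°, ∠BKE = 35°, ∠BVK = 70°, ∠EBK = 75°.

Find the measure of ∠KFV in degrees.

∠KFV = 71°

1. ∠KEV = 36°  [same arc VK]
2. ∠EVK = 105°  [cyclic EVKB, opposite ∠V+∠B]
3. ∠EKV = 39°  [△EVK]
4. ∠KFV = 71°  [△VFK]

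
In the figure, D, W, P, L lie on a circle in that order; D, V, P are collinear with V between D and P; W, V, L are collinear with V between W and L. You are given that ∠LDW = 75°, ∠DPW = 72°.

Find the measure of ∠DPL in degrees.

∠DPL = 33°

1. ∠DLW = 72°  [same arc DW]
2. ∠DWL = 33°  [△DWL]
3. ∠DPL = 33°  [same arc DL]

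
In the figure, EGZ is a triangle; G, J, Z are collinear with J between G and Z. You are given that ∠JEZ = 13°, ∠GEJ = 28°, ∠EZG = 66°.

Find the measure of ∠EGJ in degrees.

∠EGJ = 73°

1. ∠EZJ = 66°  [J on ray ZG]
2. ∠EJZ = 101°  [△EJZ]
3. ∠EJG = 79°  [linear pair at J on GZ]
4. ∠EGJ = 73°  [△EGJ]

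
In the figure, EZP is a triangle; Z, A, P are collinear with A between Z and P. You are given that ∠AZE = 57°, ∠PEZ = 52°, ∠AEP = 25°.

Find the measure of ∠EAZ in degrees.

1. ∠EZP = 57°  [A on ray ZP]
2. ∠EPZ = 71°  [△EZP]
3. ∠APE = 71°  [A on ray PZ]
4. ∠EAP = 84°  [△EAP]
5. ∠EAZ = 96°  [linear pair at A on ZP]

∠EAZ = 96°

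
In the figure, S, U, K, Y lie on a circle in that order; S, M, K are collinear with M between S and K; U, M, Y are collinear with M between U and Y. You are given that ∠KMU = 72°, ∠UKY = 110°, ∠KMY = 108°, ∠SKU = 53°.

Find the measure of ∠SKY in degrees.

∠SKY = 57°

1. ∠KUY = 55°  [△UMK]
2. ∠KYU = 15°  [△UKY]
3. ∠SKY = 57°  [△KMY]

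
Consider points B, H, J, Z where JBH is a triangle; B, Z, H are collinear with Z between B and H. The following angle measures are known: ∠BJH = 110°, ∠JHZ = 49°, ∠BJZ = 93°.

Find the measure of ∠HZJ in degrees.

1. ∠BHJ = 49°  [Z on ray HB]
2. ∠HBJ = 21°  [△JBH]
3. ∠JBZ = 21°  [Z on ray BH]
4. ∠BZJ = 66°  [△JBZ]
5. ∠HZJ = 114°  [linear pair at Z on BH]

∠HZJ = 114°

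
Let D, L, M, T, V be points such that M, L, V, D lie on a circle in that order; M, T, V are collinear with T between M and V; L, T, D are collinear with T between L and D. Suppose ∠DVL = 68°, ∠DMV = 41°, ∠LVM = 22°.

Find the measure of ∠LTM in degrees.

∠LTM = 63°

1. ∠DLV = 41°  [same arc VD]
2. ∠LTV = 117°  [△LTV]
3. ∠LTM = 63°  [linear pair at T on MV]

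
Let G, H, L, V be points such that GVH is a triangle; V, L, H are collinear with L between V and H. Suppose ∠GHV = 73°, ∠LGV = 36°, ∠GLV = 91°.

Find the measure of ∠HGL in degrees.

1. ∠GHL = 73°  [L on ray HV]
2. ∠GLH = 89°  [linear pair at L on VH]
3. ∠HGL = 18°  [△GLH]

∠HGL = 18°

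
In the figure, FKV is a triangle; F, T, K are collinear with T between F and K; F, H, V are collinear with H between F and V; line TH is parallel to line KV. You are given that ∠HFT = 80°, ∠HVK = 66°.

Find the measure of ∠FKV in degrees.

∠FKV = 34°

1. ∠KFV = 80°  [T on FK, H on FV]
2. ∠FVK = 66°  [H on ray VF]
3. ∠FKV = 34°  [△FKV]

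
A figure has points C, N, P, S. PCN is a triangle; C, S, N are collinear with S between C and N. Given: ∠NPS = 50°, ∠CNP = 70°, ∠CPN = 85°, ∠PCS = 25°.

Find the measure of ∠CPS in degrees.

1. ∠PNS = 70°  [S on ray NC]
2. ∠NSP = 60°  [△PSN]
3. ∠CSP = 120°  [linear pair at S on CN]
4. ∠CPS = 35°  [△PCS]

∠CPS = 35°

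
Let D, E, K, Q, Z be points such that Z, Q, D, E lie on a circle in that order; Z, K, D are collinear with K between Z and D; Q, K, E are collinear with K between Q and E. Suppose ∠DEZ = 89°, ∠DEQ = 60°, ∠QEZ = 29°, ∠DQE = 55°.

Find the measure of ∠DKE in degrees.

∠DKE = 84°

1. ∠DZE = 55°  [same arc DE]
2. ∠EDZ = 36°  [△ZDE]
3. ∠DKE = 84°  [△DKE]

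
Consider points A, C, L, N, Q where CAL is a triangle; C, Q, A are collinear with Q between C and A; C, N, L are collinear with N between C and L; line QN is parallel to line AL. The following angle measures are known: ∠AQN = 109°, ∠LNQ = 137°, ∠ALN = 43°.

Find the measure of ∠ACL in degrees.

1. ∠CQN = 71°  [linear pair at Q on CA]
2. ∠ALC = 43°  [N on ray LC]
3. ∠CAL = 71°  [QN∥AL, corresponding at Q]
4. ∠ACL = 66°  [△CAL]

∠ACL = 66°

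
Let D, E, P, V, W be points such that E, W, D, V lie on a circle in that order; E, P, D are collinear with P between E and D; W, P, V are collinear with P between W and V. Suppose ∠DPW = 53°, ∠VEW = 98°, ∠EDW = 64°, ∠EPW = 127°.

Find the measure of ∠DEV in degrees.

1. ∠EPV = 53°  [vertical angles at P]
2. ∠EVW = 64°  [same arc EW]
3. ∠DEV = 63°  [△EPV]

∠DEV = 63°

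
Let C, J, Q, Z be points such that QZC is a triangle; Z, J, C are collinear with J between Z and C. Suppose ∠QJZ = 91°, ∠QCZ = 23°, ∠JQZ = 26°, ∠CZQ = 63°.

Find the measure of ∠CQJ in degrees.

∠CQJ = 68°

1. ∠CJQ = 89°  [linear pair at J on ZC]
2. ∠JCQ = 23°  [J on ray CZ]
3. ∠CQJ = 68°  [△QJC]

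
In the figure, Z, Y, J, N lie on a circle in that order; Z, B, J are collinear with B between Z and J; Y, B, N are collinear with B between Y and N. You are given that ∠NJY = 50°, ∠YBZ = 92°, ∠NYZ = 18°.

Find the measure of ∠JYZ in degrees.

1. ∠NZY = 130°  [cyclic ZYJN, opposite ∠Z+∠J]
2. ∠JZY = 70°  [△ZBY]
3. ∠YNZ = 32°  [△ZYN]
4. ∠YJZ = 32°  [same arc ZY]
5. ∠JYZ = 78°  [△ZYJ]

∠JYZ = 78°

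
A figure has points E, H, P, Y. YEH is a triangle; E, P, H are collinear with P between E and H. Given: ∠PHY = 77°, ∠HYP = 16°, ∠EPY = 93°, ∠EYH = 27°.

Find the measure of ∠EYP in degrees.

1. ∠EHY = 77°  [P on ray HE]
2. ∠HEY = 76°  [△YEH]
3. ∠PEY = 76°  [P on ray EH]
4. ∠EYP = 11°  [△YEP]

∠EYP = 11°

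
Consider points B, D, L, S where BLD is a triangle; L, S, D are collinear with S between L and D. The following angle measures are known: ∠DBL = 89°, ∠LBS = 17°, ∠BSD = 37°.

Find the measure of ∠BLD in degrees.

∠BLD = 20°

1. ∠BSL = 143°  [linear pair at S on LD]
2. ∠BLS = 20°  [△BLS]
3. ∠BLD = 20°  [S on ray LD]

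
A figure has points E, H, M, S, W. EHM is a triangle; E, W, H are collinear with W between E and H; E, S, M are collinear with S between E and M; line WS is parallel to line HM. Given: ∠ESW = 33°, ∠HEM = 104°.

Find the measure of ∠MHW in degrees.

∠MHW = 43°

1. ∠EMH = 33°  [WS∥HM, corresponding at S]
2. ∠EHM = 43°  [△EHM]
3. ∠MHW = 43°  [W on ray HE]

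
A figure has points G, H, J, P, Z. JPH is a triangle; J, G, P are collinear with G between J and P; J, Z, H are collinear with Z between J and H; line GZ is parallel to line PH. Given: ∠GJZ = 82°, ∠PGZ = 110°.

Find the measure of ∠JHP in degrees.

∠JHP = 28°

1. ∠JGZ = 70°  [linear pair at G on JP]
2. ∠GZJ = 28°  [△JGZ]
3. ∠JHP = 28°  [GZ∥PH, corresponding at Z]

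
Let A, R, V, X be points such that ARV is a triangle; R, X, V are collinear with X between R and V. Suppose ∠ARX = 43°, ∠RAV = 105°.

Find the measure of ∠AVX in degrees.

∠AVX = 32°

1. ∠ARV = 43°  [X on ray RV]
2. ∠AVR = 32°  [△ARV]
3. ∠AVX = 32°  [X on ray VR]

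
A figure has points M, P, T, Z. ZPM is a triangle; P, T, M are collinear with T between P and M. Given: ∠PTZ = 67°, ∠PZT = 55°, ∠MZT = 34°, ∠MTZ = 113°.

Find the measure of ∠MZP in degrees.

∠MZP = 89°

1. ∠TPZ = 58°  [△ZPT]
2. ∠TMZ = 33°  [△ZTM]
3. ∠MPZ = 58°  [T on ray PM]
4. ∠PMZ = 33°  [T on ray MP]
5. ∠MZP = 89°  [△ZPM]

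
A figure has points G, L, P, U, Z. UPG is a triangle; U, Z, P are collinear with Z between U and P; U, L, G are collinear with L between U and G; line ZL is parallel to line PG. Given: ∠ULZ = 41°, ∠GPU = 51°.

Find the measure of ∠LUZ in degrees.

1. ∠PGU = 41°  [ZL∥PG, corresponding at L]
2. ∠GUP = 88°  [△UPG]
3. ∠LUZ = 88°  [Z on UP, L on UG]

∠LUZ = 88°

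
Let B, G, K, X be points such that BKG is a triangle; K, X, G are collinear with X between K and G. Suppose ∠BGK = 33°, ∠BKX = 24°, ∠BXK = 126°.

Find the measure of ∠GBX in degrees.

1. ∠BGX = 33°  [X on ray GK]
2. ∠BXG = 54°  [linear pair at X on KG]
3. ∠GBX = 93°  [△BXG]

∠GBX = 93°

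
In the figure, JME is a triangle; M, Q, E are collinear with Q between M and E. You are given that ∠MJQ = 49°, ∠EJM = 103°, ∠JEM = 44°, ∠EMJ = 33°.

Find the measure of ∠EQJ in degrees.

∠EQJ = 82°

1. ∠JMQ = 33°  [Q on ray ME]
2. ∠JQM = 98°  [△JMQ]
3. ∠EQJ = 82°  [linear pair at Q on ME]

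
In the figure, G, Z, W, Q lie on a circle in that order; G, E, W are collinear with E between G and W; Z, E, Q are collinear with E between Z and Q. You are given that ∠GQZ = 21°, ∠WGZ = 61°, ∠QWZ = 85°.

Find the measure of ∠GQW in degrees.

1. ∠GWZ = 21°  [same arc GZ]
2. ∠GZW = 98°  [△GZW]
3. ∠GQW = 82°  [cyclic GZWQ, opposite ∠Z+∠Q]

∠GQW = 82°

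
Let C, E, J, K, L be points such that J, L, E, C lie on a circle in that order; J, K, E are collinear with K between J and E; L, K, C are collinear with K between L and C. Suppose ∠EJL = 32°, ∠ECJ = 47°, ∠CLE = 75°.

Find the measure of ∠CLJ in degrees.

1. ∠CJE = 75°  [same arc EC]
2. ∠CEJ = 58°  [△JEC]
3. ∠CLJ = 58°  [same arc JC]

∠CLJ = 58°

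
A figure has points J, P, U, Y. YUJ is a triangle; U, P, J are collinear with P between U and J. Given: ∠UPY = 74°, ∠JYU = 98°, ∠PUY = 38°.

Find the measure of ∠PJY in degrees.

∠PJY = 44°

1. ∠JUY = 38°  [P on ray UJ]
2. ∠UJY = 44°  [△YUJ]
3. ∠PJY = 44°  [P on ray JU]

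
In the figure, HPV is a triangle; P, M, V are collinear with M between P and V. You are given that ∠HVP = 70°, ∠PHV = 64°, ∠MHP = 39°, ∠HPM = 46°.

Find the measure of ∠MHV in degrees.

∠MHV = 25°

1. ∠HVM = 70°  [M on ray VP]
2. ∠HMP = 95°  [△HPM]
3. ∠HMV = 85°  [linear pair at M on PV]
4. ∠MHV = 25°  [△HMV]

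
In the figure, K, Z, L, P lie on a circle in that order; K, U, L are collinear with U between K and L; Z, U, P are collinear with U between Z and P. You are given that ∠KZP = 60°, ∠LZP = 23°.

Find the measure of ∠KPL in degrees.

1. ∠KLP = 60°  [same arc KP]
2. ∠LKP = 23°  [same arc LP]
3. ∠KPL = 97°  [△KLP]

∠KPL = 97°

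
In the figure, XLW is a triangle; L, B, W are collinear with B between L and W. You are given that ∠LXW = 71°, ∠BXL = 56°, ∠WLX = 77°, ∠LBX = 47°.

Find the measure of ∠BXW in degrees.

1. ∠LWX = 32°  [△XLW]
2. ∠WBX = 133°  [linear pair at B on LW]
3. ∠BWX = 32°  [B on ray WL]
4. ∠BXW = 15°  [△XBW]

∠BXW = 15°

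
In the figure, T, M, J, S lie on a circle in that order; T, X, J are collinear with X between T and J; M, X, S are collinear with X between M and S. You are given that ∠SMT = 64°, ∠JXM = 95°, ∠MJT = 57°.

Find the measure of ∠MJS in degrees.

∠MJS = 121°

1. ∠MST = 57°  [same arc TM]
2. ∠MTS = 59°  [△TMS]
3. ∠MJS = 121°  [cyclic TMJS, opposite ∠T+∠J]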